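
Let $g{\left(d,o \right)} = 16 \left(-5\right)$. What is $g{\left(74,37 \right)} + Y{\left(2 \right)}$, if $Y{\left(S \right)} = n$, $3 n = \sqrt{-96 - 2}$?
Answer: $-80 + \frac{7 i \sqrt{2}}{3} \approx -80.0 + 3.2998 i$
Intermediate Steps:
$g{\left(d,o \right)} = -80$
$n = \frac{7 i \sqrt{2}}{3}$ ($n = \frac{\sqrt{-96 - 2}}{3} = \frac{\sqrt{-98}}{3} = \frac{7 i \sqrt{2}}{3} \approx 3.2998 i$)
$Y{\left(S \right)} = \frac{7 i \sqrt{2}}{3}$
$g{\left(74,37 \right)} + Y{\left(2 \right)} = -80 + \frac{7 i \sqrt{2}}{3}$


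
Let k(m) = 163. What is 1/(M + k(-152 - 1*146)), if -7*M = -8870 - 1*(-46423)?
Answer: -7/36412 ≈ -0.00019224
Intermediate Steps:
M = -37553/7 (M = -(-8870 - 1*(-46423))/7 = -(-8870 + 46423)/7 = -1/7*37553 = -37553/7 ≈ -5364.7)
1/(M + k(-152 - 1*146)) = 1/(-37553/7 + 163) = 1/(-36412/7) = -7/36412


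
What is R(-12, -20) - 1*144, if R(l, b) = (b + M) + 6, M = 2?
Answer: -156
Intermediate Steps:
R(l, b) = 8 + b (R(l, b) = (b + 2) + 6 = (2 + b) + 6 = 8 + b)
R(-12, -20) - 1*144 = (8 - 20) - 1*144 = -12 - 144 = -156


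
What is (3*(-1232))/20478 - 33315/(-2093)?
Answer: 112414807/7143409 ≈ 15.737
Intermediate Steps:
(3*(-1232))/20478 - 33315/(-2093) = -3696*1/20478 - 33315*(-1/2093) = -616/3413 + 33315/2093 = 112414807/7143409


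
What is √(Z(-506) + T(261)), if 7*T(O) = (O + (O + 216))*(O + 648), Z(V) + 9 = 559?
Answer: 2*√1180711/7 ≈ 310.46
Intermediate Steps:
Z(V) = 550 (Z(V) = -9 + 559 = 550)
T(O) = (216 + 2*O)*(648 + O)/7 (T(O) = ((O + (O + 216))*(O + 648))/7 = ((O + (216 + O))*(648 + O))/7 = ((216 + 2*O)*(648 + O))/7 = (216 + 2*O)*(648 + O)/7)
√(Z(-506) + T(261)) = √(550 + (139968/7 + 216*261 + (2/7)*261²)) = √(550 + (139968/7 + 56376 + (2/7)*68121)) = √(550 + (139968/7 + 56376 + 136242/7)) = √(550 + 670842/7) = √(674692/7) = 2*√1180711/7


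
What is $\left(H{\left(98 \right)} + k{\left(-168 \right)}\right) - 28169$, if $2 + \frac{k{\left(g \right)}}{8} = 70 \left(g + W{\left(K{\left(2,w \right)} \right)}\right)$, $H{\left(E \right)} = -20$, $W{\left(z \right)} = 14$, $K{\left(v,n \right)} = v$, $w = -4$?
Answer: $-114445$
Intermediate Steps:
$k{\left(g \right)} = 7824 + 560 g$ ($k{\left(g \right)} = -16 + 8 \cdot 70 \left(g + 14\right) = -16 + 8 \cdot 70 \left(14 + g\right) = -16 + 8 \left(980 + 70 g\right) = -16 + \left(7840 + 560 g\right) = 7824 + 560 g$)
$\left(H{\left(98 \right)} + k{\left(-168 \right)}\right) - 28169 = \left(-20 + \left(7824 + 560 \left(-168\right)\right)\right) - 28169 = \left(-20 + \left(7824 - 94080\right)\right) - 28169 = \left(-20 - 86256\right) - 28169 = -86276 - 28169 = -114445$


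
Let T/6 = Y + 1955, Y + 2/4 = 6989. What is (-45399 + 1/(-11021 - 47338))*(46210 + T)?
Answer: -264602246408782/58359 ≈ -4.5340e+9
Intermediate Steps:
Y = 13977/2 (Y = -1/2 + 6989 = 13977/2 ≈ 6988.5)
T = 53661 (T = 6*(13977/2 + 1955) = 6*(17887/2) = 53661)
(-45399 + 1/(-11021 - 47338))*(46210 + T) = (-45399 + 1/(-11021 - 47338))*(46210 + 53661) = (-45399 + 1/(-58359))*99871 = (-45399 - 1/58359)*99871 = -2649440242/58359*99871 = -264602246408782/58359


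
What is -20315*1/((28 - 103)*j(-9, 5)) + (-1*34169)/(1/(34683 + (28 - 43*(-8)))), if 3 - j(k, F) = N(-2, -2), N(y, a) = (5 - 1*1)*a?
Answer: -197636054612/165 ≈ -1.1978e+9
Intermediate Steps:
N(y, a) = 4*a (N(y, a) = (5 - 1)*a = 4*a)
j(k, F) = 11 (j(k, F) = 3 - 4*(-2) = 3 - 1*(-8) = 3 + 8 = 11)
-20315*1/((28 - 103)*j(-9, 5)) + (-1*34169)/(1/(34683 + (28 - 43*(-8)))) = -20315*1/(11*(28 - 103)) + (-1*34169)/(1/(34683 + (28 - 43*(-8)))) = -20315/(11*(-75)) - 34169/(1/(34683 + (28 + 344))) = -20315/(-825) - 34169/(1/(34683 + 372)) = -20315*(-1/825) - 34169/(1/35055) = 4063/165 - 34169/1/35055 = 4063/165 - 34169*35055 = 4063/165 - 1197794295 = -197636054612/165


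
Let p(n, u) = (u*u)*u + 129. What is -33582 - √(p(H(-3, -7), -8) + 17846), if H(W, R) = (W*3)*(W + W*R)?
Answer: -33582 - √17463 ≈ -33714.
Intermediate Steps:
H(W, R) = 3*W*(W + R*W) (H(W, R) = (3*W)*(W + R*W) = 3*W*(W + R*W))
p(n, u) = 129 + u³ (p(n, u) = u²*u + 129 = u³ + 129 = 129 + u³)
-33582 - √(p(H(-3, -7), -8) + 17846) = -33582 - √((129 + (-8)³) + 17846) = -33582 - √((129 - 512) + 17846) = -33582 - √(-383 + 17846) = -33582 - √17463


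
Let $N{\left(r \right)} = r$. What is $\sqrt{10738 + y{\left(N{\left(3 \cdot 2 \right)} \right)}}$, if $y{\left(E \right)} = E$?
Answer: $2 \sqrt{2686} \approx 103.65$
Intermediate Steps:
$\sqrt{10738 + y{\left(N{\left(3 \cdot 2 \right)} \right)}} = \sqrt{10738 + 3 \cdot 2} = \sqrt{10738 + 6} = \sqrt{10744} = 2 \sqrt{2686}$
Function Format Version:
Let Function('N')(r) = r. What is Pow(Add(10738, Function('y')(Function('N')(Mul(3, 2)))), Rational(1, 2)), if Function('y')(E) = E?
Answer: Mul(2, Pow(2686, Rational(1, 2))) ≈ 103.65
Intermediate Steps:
Pow(Add(10738, Function('y')(Function('N')(Mul(3, 2)))), Rational(1, 2)) = Pow(Add(10738, Mul(3, 2)), Rational(1, 2)) = Pow(Add(10738, 6), Rational(1, 2)) = Pow(10744, Rational(1, 2)) = Mul(2, Pow(2686, Rational(1, 2)))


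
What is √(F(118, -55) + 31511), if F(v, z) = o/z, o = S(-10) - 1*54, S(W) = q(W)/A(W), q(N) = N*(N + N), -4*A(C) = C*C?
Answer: √95324185/55 ≈ 177.52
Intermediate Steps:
A(C) = -C²/4 (A(C) = -C*C/4 = -C²/4)
q(N) = 2*N² (q(N) = N*(2*N) = 2*N²)
S(W) = -8 (S(W) = (2*W²)/((-W²/4)) = (2*W²)*(-4/W²) = -8)
o = -62 (o = -8 - 1*54 = -8 - 54 = -62)
F(v, z) = -62/z
√(F(118, -55) + 31511) = √(-62/(-55) + 31511) = √(-62*(-1/55) + 31511) = √(62/55 + 31511) = √(1733167/55) = √95324185/55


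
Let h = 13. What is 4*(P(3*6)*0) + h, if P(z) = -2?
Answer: 13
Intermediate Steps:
4*(P(3*6)*0) + h = 4*(-2*0) + 13 = 4*0 + 13 = 0 + 13 = 13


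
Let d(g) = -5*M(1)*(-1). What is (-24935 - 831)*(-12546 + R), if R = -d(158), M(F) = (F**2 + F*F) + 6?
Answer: 324290876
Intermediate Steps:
M(F) = 6 + 2*F**2 (M(F) = (F**2 + F**2) + 6 = 2*F**2 + 6 = 6 + 2*F**2)
d(g) = 40 (d(g) = -5*(6 + 2*1**2)*(-1) = -5*(6 + 2*1)*(-1) = -5*(6 + 2)*(-1) = -5*8*(-1) = -40*(-1) = 40)
R = -40 (R = -1*40 = -40)
(-24935 - 831)*(-12546 + R) = (-24935 - 831)*(-12546 - 40) = -25766*(-12586) = 324290876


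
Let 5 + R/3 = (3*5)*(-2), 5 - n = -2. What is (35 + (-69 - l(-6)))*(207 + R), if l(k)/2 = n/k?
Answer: -3230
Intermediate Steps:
n = 7 (n = 5 - 1*(-2) = 5 + 2 = 7)
R = -105 (R = -15 + 3*((3*5)*(-2)) = -15 + 3*(15*(-2)) = -15 + 3*(-30) = -15 - 90 = -105)
l(k) = 14/k (l(k) = 2*(7/k) = 14/k)
(35 + (-69 - l(-6)))*(207 + R) = (35 + (-69 - 14/(-6)))*(207 - 105) = (35 + (-69 - 14*(-1)/6))*102 = (35 + (-69 - 1*(-7/3)))*102 = (35 + (-69 + 7/3))*102 = (35 - 200/3)*102 = -95/3*102 = -3230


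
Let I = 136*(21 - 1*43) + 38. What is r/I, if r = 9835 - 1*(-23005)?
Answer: -16420/1477 ≈ -11.117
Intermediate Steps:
I = -2954 (I = 136*(21 - 43) + 38 = 136*(-22) + 38 = -2992 + 38 = -2954)
r = 32840 (r = 9835 + 23005 = 32840)
r/I = 32840/(-2954) = 32840*(-1/2954) = -16420/1477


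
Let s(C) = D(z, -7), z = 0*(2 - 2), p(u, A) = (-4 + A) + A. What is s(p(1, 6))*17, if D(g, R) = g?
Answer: 0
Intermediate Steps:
p(u, A) = -4 + 2*A
z = 0 (z = 0*0 = 0)
s(C) = 0
s(p(1, 6))*17 = 0*17 = 0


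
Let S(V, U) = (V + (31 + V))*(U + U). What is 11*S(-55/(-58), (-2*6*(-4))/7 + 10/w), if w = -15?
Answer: 909480/203 ≈ 4480.2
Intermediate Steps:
S(V, U) = 2*U*(31 + 2*V) (S(V, U) = (31 + 2*V)*(2*U) = 2*U*(31 + 2*V))
11*S(-55/(-58), (-2*6*(-4))/7 + 10/w) = 11*(2*((-2*6*(-4))/7 + 10/(-15))*(31 + 2*(-55/(-58)))) = 11*(2*(-12*(-4)*(1/7) + 10*(-1/15))*(31 + 2*(-55*(-1/58)))) = 11*(2*(48*(1/7) - 2/3)*(31 + 2*(55/58))) = 11*(2*(48/7 - 2/3)*(31 + 55/29)) = 11*(2*(130/21)*(954/29)) = 11*(82680/203) = 909480/203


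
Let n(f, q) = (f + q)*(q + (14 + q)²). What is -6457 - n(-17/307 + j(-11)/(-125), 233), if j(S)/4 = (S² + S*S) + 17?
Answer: -528227195291/38375 ≈ -1.3765e+7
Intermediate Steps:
j(S) = 68 + 8*S² (j(S) = 4*((S² + S*S) + 17) = 4*((S² + S²) + 17) = 4*(2*S² + 17) = 4*(17 + 2*S²) = 68 + 8*S²)
-6457 - n(-17/307 + j(-11)/(-125), 233) = -6457 - (233² + (-17/307 + (68 + 8*(-11)²)/(-125))*233 + (-17/307 + (68 + 8*(-11)²)/(-125))*(14 + 233)² + 233*(14 + 233)²) = -6457 - (54289 + (-17*1/307 + (68 + 8*121)*(-1/125))*233 + (-17*1/307 + (68 + 8*121)*(-1/125))*247² + 233*247²) = -6457 - (54289 + (-17/307 + (68 + 968)*(-1/125))*233 + (-17/307 + (68 + 968)*(-1/125))*61009 + 233*61009) = -6457 - (54289 + (-17/307 + 1036*(-1/125))*233 + (-17/307 + 1036*(-1/125))*61009 + 14215097) = -6457 - (54289 + (-17/307 - 1036/125)*233 + (-17/307 - 1036/125)*61009 + 14215097) = -6457 - (54289 - 320177/38375*233 - 320177/38375*61009 + 14215097) = -6457 - (54289 - 74601241/38375 - 19533678593/38375 + 14215097) = -6457 - 1*527979407916/38375 = -6457 - 527979407916/38375 = -528227195291/38375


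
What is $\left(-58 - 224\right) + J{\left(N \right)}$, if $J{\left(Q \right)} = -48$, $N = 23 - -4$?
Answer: $-330$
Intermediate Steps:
$N = 27$ ($N = 23 + 4 = 27$)
$\left(-58 - 224\right) + J{\left(N \right)} = \left(-58 - 224\right) - 48 = -282 - 48 = -330$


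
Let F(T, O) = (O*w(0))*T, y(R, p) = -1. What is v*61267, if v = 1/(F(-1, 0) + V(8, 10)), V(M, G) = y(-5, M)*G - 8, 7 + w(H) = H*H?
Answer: -61267/18 ≈ -3403.7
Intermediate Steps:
w(H) = -7 + H² (w(H) = -7 + H*H = -7 + H²)
V(M, G) = -8 - G (V(M, G) = -G - 8 = -8 - G)
F(T, O) = -7*O*T (F(T, O) = (O*(-7 + 0²))*T = (O*(-7 + 0))*T = (O*(-7))*T = (-7*O)*T = -7*O*T)
v = -1/18 (v = 1/(-7*0*(-1) + (-8 - 1*10)) = 1/(0 + (-8 - 10)) = 1/(0 - 18) = 1/(-18) = -1/18 ≈ -0.055556)
v*61267 = -1/18*61267 = -61267/18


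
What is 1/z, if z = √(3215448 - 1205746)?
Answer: √2009702/2009702 ≈ 0.00070540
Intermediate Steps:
z = √2009702 ≈ 1417.6
1/z = 1/(√2009702) = √2009702/2009702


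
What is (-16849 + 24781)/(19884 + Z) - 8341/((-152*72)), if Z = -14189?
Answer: 7068937/3280320 ≈ 2.1550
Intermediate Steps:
(-16849 + 24781)/(19884 + Z) - 8341/((-152*72)) = (-16849 + 24781)/(19884 - 14189) - 8341/((-152*72)) = 7932/5695 - 8341/(-10944) = 7932*(1/5695) - 8341*(-1/10944) = 7932/5695 + 439/576 = 7068937/3280320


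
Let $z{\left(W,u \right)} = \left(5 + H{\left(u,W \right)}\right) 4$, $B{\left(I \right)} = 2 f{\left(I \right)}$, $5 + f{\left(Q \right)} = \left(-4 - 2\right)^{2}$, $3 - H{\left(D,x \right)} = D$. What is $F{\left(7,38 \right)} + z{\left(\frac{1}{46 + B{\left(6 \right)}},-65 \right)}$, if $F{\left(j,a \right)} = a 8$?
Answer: $596$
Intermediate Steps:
$F{\left(j,a \right)} = 8 a$
$H{\left(D,x \right)} = 3 - D$
$f{\left(Q \right)} = 31$ ($f{\left(Q \right)} = -5 + \left(-4 - 2\right)^{2} = -5 + \left(-6\right)^{2} = -5 + 36 = 31$)
$B{\left(I \right)} = 62$ ($B{\left(I \right)} = 2 \cdot 31 = 62$)
$z{\left(W,u \right)} = 32 - 4 u$ ($z{\left(W,u \right)} = \left(5 - \left(-3 + u\right)\right) 4 = \left(8 - u\right) 4 = 32 - 4 u$)
$F{\left(7,38 \right)} + z{\left(\frac{1}{46 + B{\left(6 \right)}},-65 \right)} = 8 \cdot 38 + \left(32 - -260\right) = 304 + \left(32 + 260\right) = 304 + 292 = 596$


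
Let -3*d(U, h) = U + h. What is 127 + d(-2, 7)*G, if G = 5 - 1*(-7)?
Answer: 107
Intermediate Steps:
d(U, h) = -U/3 - h/3 (d(U, h) = -(U + h)/3 = -U/3 - h/3)
G = 12 (G = 5 + 7 = 12)
127 + d(-2, 7)*G = 127 + (-1/3*(-2) - 1/3*7)*12 = 127 + (2/3 - 7/3)*12 = 127 - 5/3*12 = 127 - 20 = 107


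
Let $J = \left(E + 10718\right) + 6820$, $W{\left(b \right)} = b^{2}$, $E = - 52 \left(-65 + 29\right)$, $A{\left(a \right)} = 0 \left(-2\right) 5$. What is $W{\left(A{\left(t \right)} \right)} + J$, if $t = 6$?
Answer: $19410$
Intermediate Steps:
$A{\left(a \right)} = 0$ ($A{\left(a \right)} = 0 \cdot 5 = 0$)
$E = 1872$ ($E = \left(-52\right) \left(-36\right) = 1872$)
$J = 19410$ ($J = \left(1872 + 10718\right) + 6820 = 12590 + 6820 = 19410$)
$W{\left(A{\left(t \right)} \right)} + J = 0^{2} + 19410 = 0 + 19410 = 19410$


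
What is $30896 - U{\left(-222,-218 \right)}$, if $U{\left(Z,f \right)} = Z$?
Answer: $31118$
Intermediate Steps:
$30896 - U{\left(-222,-218 \right)} = 30896 - -222 = 30896 + 222 = 31118$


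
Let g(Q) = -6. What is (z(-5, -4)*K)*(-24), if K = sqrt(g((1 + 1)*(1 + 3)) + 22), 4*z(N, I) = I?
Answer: 96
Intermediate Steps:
z(N, I) = I/4
K = 4 (K = sqrt(-6 + 22) = sqrt(16) = 4)
(z(-5, -4)*K)*(-24) = (((1/4)*(-4))*4)*(-24) = -1*4*(-24) = -4*(-24) = 96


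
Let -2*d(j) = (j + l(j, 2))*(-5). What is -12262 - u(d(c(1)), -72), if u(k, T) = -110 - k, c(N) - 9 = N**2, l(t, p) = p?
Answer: -12122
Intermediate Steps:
c(N) = 9 + N**2
d(j) = 5 + 5*j/2 (d(j) = -(j + 2)*(-5)/2 = -(2 + j)*(-5)/2 = -(-10 - 5*j)/2 = 5 + 5*j/2)
-12262 - u(d(c(1)), -72) = -12262 - (-110 - (5 + 5*(9 + 1**2)/2)) = -12262 - (-110 - (5 + 5*(9 + 1)/2)) = -12262 - (-110 - (5 + (5/2)*10)) = -12262 - (-110 - (5 + 25)) = -12262 - (-110 - 1*30) = -12262 - (-110 - 30) = -12262 - 1*(-140) = -12262 + 140 = -12122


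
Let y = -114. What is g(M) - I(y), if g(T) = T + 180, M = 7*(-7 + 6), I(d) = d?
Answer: 287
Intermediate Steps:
M = -7 (M = 7*(-1) = -7)
g(T) = 180 + T
g(M) - I(y) = (180 - 7) - 1*(-114) = 173 + 114 = 287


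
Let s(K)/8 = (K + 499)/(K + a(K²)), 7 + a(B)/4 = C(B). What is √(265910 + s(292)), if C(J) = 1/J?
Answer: √336862943391081606/1125485 ≈ 515.69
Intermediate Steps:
a(B) = -28 + 4/B
s(K) = 8*(499 + K)/(-28 + K + 4/K²) (s(K) = 8*((K + 499)/(K + (-28 + 4/(K²)))) = 8*((499 + K)/(K + (-28 + 4/K²))) = 8*((499 + K)/(-28 + K + 4/K²)) = 8*(499 + K)/(-28 + K + 4/K²))
√(265910 + s(292)) = √(265910 + 8*292²*(499 + 292)/(4 + 292²*(-28 + 292))) = √(265910 + 8*85264*791/(4 + 85264*264)) = √(265910 + 8*85264*791/(4 + 22509696)) = √(265910 + 8*85264*791/22509700) = √(265910 + 8*85264*(1/22509700)*791) = √(265910 + 134887648/5627425) = √(1496523469398/5627425) = √336862943391081606/1125485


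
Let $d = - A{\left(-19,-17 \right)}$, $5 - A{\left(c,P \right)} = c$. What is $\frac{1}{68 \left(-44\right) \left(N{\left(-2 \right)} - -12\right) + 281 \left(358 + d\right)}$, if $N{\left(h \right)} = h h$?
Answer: $\frac{1}{45982} \approx 2.1748 \cdot 10^{-5}$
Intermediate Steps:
$A{\left(c,P \right)} = 5 - c$
$N{\left(h \right)} = h^{2}$
$d = -24$ ($d = - (5 - -19) = - (5 + 19) = \left(-1\right) 24 = -24$)
$\frac{1}{68 \left(-44\right) \left(N{\left(-2 \right)} - -12\right) + 281 \left(358 + d\right)} = \frac{1}{68 \left(-44\right) \left(\left(-2\right)^{2} - -12\right) + 281 \left(358 - 24\right)} = \frac{1}{- 2992 \left(4 + \left(15 - 3\right)\right) + 281 \cdot 334} = \frac{1}{- 2992 \left(4 + 12\right) + 93854} = \frac{1}{\left(-2992\right) 16 + 93854} = \frac{1}{-47872 + 93854} = \frac{1}{45982}$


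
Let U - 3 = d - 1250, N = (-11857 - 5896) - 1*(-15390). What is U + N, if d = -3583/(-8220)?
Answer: -29670617/8220 ≈ -3609.6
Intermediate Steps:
d = 3583/8220 (d = -3583*(-1/8220) = 3583/8220 ≈ 0.43589)
N = -2363 (N = -17753 + 15390 = -2363)
U = -10246757/8220 (U = 3 + (3583/8220 - 1250) = 3 - 10271417/8220 = -10246757/8220 ≈ -1246.6)
U + N = -10246757/8220 - 2363 = -29670617/8220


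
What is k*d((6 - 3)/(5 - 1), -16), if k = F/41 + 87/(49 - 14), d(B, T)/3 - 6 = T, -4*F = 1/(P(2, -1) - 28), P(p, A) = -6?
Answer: -1455441/19516 ≈ -74.577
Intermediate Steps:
F = 1/136 (F = -1/(4*(-6 - 28)) = -¼/(-34) = -¼*(-1/34) = 1/136 ≈ 0.0073529)
d(B, T) = 18 + 3*T
k = 485147/195160 (k = (1/136)/41 + 87/(49 - 14) = (1/136)*(1/41) + 87/35 = 1/5576 + 87*(1/35) = 1/5576 + 87/35 = 485147/195160 ≈ 2.4859)
k*d((6 - 3)/(5 - 1), -16) = 485147*(18 + 3*(-16))/195160 = 485147*(18 - 48)/195160 = (485147/195160)*(-30) = -1455441/19516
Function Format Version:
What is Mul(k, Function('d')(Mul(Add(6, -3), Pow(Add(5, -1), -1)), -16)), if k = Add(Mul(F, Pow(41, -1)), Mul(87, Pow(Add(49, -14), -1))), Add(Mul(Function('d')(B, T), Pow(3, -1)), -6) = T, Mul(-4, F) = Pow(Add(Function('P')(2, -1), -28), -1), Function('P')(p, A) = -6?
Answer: Rational(-1455441, 19516) ≈ -74.577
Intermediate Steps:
F = Rational(1, 136) (F = Mul(Rational(-1, 4), Pow(Add(-6, -28), -1)) = Mul(Rational(-1, 4), Pow(-34, -1)) = Mul(Rational(-1, 4), Rational(-1, 34)) = Rational(1, 136) ≈ 0.0073529)
Function('d')(B, T) = Add(18, Mul(3, T))
k = Rational(485147, 195160) (k = Add(Mul(Rational(1, 136), Pow(41, -1)), Mul(87, Pow(Add(49, -14), -1))) = Add(Mul(Rational(1, 136), Rational(1, 41)), Mul(87, Pow(35, -1))) = Add(Rational(1, 5576), Mul(87, Rational(1, 35))) = Add(Rational(1, 5576), Rational(87, 35)) = Rational(485147, 195160) ≈ 2.4859)
Mul(k, Function('d')(Mul(Add(6, -3), Pow(Add(5, -1), -1)), -16)) = Mul(Rational(485147, 195160), Add(18, Mul(3, -16))) = Mul(Rational(485147, 195160), Add(18, -48)) = Mul(Rational(485147, 195160), -30) = Rational(-1455441, 19516)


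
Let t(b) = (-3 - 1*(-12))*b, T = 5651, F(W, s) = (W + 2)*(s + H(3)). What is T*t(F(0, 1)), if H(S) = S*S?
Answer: 1017180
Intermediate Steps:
H(S) = S²
F(W, s) = (2 + W)*(9 + s) (F(W, s) = (W + 2)*(s + 3²) = (2 + W)*(s + 9) = (2 + W)*(9 + s))
t(b) = 9*b (t(b) = (-3 + 12)*b = 9*b)
T*t(F(0, 1)) = 5651*(9*(18 + 2*1 + 9*0 + 0*1)) = 5651*(9*(18 + 2 + 0 + 0)) = 5651*(9*20) = 5651*180 = 1017180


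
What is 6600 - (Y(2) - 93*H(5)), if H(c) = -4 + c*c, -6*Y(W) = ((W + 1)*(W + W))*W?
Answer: 8557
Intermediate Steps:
Y(W) = -W**2*(1 + W)/3 (Y(W) = -(W + 1)*(W + W)*W/6 = -(1 + W)*(2*W)*W/6 = -2*W*(1 + W)*W/6 = -W**2*(1 + W)/3)
H(c) = -4 + c**2
6600 - (Y(2) - 93*H(5)) = 6600 - ((1/3)*2**2*(-1 - 1*2) - 93*(-4 + 5**2)) = 6600 - ((1/3)*4*(-1 - 2) - 93*(-4 + 25)) = 6600 - ((1/3)*4*(-3) - 93*21) = 6600 - (-4 - 1953) = 6600 - 1*(-1957) = 6600 + 1957 = 8557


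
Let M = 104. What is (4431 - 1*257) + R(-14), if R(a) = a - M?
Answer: 4056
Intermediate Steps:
R(a) = -104 + a (R(a) = a - 1*104 = a - 104 = -104 + a)
(4431 - 1*257) + R(-14) = (4431 - 1*257) + (-104 - 14) = (4431 - 257) - 118 = 4174 - 118 = 4056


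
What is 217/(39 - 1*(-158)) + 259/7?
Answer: 7506/197 ≈ 38.102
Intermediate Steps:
217/(39 - 1*(-158)) + 259/7 = 217/(39 + 158) + 259*(1/7) = 217/197 + 37 = 7506/197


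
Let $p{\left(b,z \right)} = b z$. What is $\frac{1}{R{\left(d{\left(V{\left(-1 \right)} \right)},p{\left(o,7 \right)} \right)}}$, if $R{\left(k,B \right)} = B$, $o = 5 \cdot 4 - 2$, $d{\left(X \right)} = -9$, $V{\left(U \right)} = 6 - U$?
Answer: $\frac{1}{126} \approx 0.0079365$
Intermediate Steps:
$o = 18$ ($o = 20 - 2 = 18$)
$\frac{1}{R{\left(d{\left(V{\left(-1 \right)} \right)},p{\left(o,7 \right)} \right)}} = \frac{1}{18 \cdot 7} = \frac{1}{126}$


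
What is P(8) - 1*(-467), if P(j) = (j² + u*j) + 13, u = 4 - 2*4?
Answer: 512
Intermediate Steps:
u = -4 (u = 4 - 8 = -4)
P(j) = 13 + j² - 4*j (P(j) = (j² - 4*j) + 13 = 13 + j² - 4*j)
P(8) - 1*(-467) = (13 + 8² - 4*8) - 1*(-467) = (13 + 64 - 32) + 467 = 45 + 467 = 512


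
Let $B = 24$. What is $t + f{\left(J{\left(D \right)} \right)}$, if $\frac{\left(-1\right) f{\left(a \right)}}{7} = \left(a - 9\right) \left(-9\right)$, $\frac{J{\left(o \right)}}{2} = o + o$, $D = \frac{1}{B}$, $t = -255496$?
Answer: $- \frac{512105}{2} \approx -2.5605 \cdot 10^{5}$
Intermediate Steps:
$D = \frac{1}{24} \approx 0.041667$
$J{\left(o \right)} = 4 o$ ($J{\left(o \right)} = 2 \left(o + o\right) = 2 \cdot 2 o = 4 o$)
$f{\left(a \right)} = -567 + 63 a$ ($f{\left(a \right)} = - 7 \left(a - 9\right) \left(-9\right) = - 7 \left(-9 + a\right) \left(-9\right) = - 7 \left(81 - 9 a\right) = -567 + 63 a$)
$t + f{\left(J{\left(D \right)} \right)} = -255496 - \left(567 - 63 \cdot 4 \cdot \frac{1}{24}\right) = -255496 + \left(-567 + 63 \cdot \frac{1}{6}\right) = -255496 + \left(-567 + \frac{21}{2}\right) = -255496 - \frac{1113}{2} = - \frac{512105}{2}$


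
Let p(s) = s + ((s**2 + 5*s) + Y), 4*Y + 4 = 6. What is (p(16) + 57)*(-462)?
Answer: -189189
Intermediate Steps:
Y = 1/2 (Y = -1 + (1/4)*6 = -1 + 3/2 = 1/2 ≈ 0.50000)
p(s) = 1/2 + s**2 + 6*s (p(s) = s + ((s**2 + 5*s) + 1/2) = s + (1/2 + s**2 + 5*s) = 1/2 + s**2 + 6*s)
(p(16) + 57)*(-462) = ((1/2 + 16**2 + 6*16) + 57)*(-462) = ((1/2 + 256 + 96) + 57)*(-462) = (705/2 + 57)*(-462) = (819/2)*(-462) = -189189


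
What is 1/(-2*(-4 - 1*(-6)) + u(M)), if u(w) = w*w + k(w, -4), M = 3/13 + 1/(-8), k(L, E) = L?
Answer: -10816/41999 ≈ -0.25753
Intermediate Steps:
M = 11/104 (M = 3*(1/13) + 1*(-⅛) = 3/13 - ⅛ = 11/104 ≈ 0.10577)
u(w) = w + w² (u(w) = w*w + w = w² + w = w + w²)
1/(-2*(-4 - 1*(-6)) + u(M)) = 1/(-2*(-4 - 1*(-6)) + 11*(1 + 11/104)/104) = 1/(-2*(-4 + 6) + (11/104)*(115/104)) = 1/(-2*2 + 1265/10816) = 1/(-4 + 1265/10816) = 1/(-41999/10816) = -10816/41999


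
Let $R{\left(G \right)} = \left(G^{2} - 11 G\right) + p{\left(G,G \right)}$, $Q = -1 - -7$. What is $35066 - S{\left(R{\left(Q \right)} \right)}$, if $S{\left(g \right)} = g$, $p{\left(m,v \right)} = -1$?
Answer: $35097$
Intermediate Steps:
$Q = 6$ ($Q = -1 + 7 = 6$)
$R{\left(G \right)} = -1 + G^{2} - 11 G$ ($R{\left(G \right)} = \left(G^{2} - 11 G\right) - 1 = -1 + G^{2} - 11 G$)
$35066 - S{\left(R{\left(Q \right)} \right)} = 35066 - \left(-1 + 6^{2} - 66\right) = 35066 - \left(-1 + 36 - 66\right) = 35066 - -31 = 35066 + 31 = 35097$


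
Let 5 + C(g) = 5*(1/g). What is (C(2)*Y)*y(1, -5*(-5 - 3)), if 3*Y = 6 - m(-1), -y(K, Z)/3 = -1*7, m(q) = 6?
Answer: 0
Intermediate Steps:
y(K, Z) = 21 (y(K, Z) = -(-3)*7 = -3*(-7) = 21)
C(g) = -5 + 5/g (C(g) = -5 + 5*(1/g) = -5 + 5/g)
Y = 0 (Y = (6 - 1*6)/3 = (6 - 6)/3 = (⅓)*0 = 0)
(C(2)*Y)*y(1, -5*(-5 - 3)) = ((-5 + 5/2)*0)*21 = -5/2*0*21 = 0*21 = 0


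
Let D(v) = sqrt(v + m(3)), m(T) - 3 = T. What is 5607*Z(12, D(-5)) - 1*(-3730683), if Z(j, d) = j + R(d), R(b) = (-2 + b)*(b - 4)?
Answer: 3814788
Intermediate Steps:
m(T) = 3 + T
R(b) = (-4 + b)*(-2 + b) (R(b) = (-2 + b)*(-4 + b) = (-4 + b)*(-2 + b))
D(v) = sqrt(6 + v) (D(v) = sqrt(v + (3 + 3)) = sqrt(v + 6) = sqrt(6 + v))
Z(j, d) = 8 + j + d**2 - 6*d (Z(j, d) = j + (8 + d**2 - 6*d) = 8 + j + d**2 - 6*d)
5607*Z(12, D(-5)) - 1*(-3730683) = 5607*(8 + 12 + (sqrt(6 - 5))**2 - 6*sqrt(6 - 5)) - 1*(-3730683) = 5607*(8 + 12 + (sqrt(1))**2 - 6*sqrt(1)) + 3730683 = 5607*(8 + 12 + 1**2 - 6*1) + 3730683 = 5607*(8 + 12 + 1 - 6) + 3730683 = 5607*15 + 3730683 = 84105 + 3730683 = 3814788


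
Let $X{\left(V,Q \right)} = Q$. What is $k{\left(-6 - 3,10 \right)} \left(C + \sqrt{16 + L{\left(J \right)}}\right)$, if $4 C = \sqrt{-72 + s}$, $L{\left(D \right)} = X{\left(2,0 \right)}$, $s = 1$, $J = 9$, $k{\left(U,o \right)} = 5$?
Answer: $20 + \frac{5 i \sqrt{71}}{4} \approx 20.0 + 10.533 i$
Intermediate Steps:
$L{\left(D \right)} = 0$
$C = \frac{i \sqrt{71}}{4}$ ($C = \frac{\sqrt{-72 + 1}}{4} = \frac{\sqrt{-71}}{4} = \frac{i \sqrt{71}}{4} \approx 2.1065 i$)
$k{\left(-6 - 3,10 \right)} \left(C + \sqrt{16 + L{\left(J \right)}}\right) = 5 \left(\frac{i \sqrt{71}}{4} + \sqrt{16 + 0}\right) = 5 \left(\frac{i \sqrt{71}}{4} + \sqrt{16}\right) = 5 \left(\frac{i \sqrt{71}}{4} + 4\right) = 5 \left(4 + \frac{i \sqrt{71}}{4}\right) = 20 + \frac{5 i \sqrt{71}}{4}$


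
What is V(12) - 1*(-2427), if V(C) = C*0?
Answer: 2427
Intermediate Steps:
V(C) = 0
V(12) - 1*(-2427) = 0 - 1*(-2427) = 0 + 2427 = 2427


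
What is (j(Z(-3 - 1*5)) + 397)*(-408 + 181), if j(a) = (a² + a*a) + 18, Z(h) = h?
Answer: -123261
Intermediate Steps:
j(a) = 18 + 2*a² (j(a) = (a² + a²) + 18 = 2*a² + 18 = 18 + 2*a²)
(j(Z(-3 - 1*5)) + 397)*(-408 + 181) = ((18 + 2*(-3 - 1*5)²) + 397)*(-408 + 181) = ((18 + 2*(-3 - 5)²) + 397)*(-227) = ((18 + 2*(-8)²) + 397)*(-227) = ((18 + 2*64) + 397)*(-227) = ((18 + 128) + 397)*(-227) = (146 + 397)*(-227) = 543*(-227) = -123261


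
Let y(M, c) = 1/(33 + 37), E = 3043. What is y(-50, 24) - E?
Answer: -213009/70 ≈ -3043.0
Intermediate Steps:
y(M, c) = 1/70
y(-50, 24) - E = 1/70 - 1*3043 = 1/70 - 3043 = -213009/70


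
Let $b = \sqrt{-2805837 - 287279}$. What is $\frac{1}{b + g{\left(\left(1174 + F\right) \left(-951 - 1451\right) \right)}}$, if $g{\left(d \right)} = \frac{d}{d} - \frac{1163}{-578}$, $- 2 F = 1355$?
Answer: $\frac{1006298}{1033363596825} - \frac{668168 i \sqrt{773279}}{1033363596825} \approx 9.7381 \cdot 10^{-7} - 0.00056859 i$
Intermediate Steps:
$F = - \frac{1355}{2}$ ($F = \left(- \frac{1}{2}\right) 1355 = - \frac{1355}{2} \approx -677.5$)
$b = 2 i \sqrt{773279}$ ($b = \sqrt{-3093116} = 2 i \sqrt{773279} \approx 1758.7 i$)
$g{\left(d \right)} = \frac{1741}{578}$ ($g{\left(d \right)} = 1 - - \frac{1163}{578} = 1 + \frac{1163}{578} = \frac{1741}{578}$)
$\frac{1}{b + g{\left(\left(1174 + F\right) \left(-951 - 1451\right) \right)}} = \frac{1}{2 i \sqrt{773279} + \frac{1741}{578}} = \frac{1}{\frac{1741}{578} + 2 i \sqrt{773279}}$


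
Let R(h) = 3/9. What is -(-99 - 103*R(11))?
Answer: 400/3 ≈ 133.33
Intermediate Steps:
R(h) = ⅓ (R(h) = 3*(⅑) = ⅓)
-(-99 - 103*R(11)) = -(-99 - 103*⅓) = -(-99 - 103/3) = -1*(-400/3) = 400/3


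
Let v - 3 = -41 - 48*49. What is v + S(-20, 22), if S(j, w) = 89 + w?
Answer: -2279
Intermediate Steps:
v = -2390 (v = 3 + (-41 - 48*49) = 3 + (-41 - 2352) = 3 - 2393 = -2390)
v + S(-20, 22) = -2390 + (89 + 22) = -2390 + 111 = -2279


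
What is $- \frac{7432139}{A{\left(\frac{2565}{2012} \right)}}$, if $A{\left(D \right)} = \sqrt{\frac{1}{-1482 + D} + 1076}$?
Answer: $- \frac{7432139 \sqrt{37305845860818}}{200352352} \approx -2.2657 \cdot 10^{5}$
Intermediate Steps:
$A{\left(D \right)} = \sqrt{1076 + \frac{1}{-1482 + D}}$
$- \frac{7432139}{A{\left(\frac{2565}{2012} \right)}} = - \frac{7432139}{\sqrt{\frac{-1594631 + 1076 \cdot \frac{2565}{2012}}{-1482 + \frac{2565}{2012}}}} = - \frac{7432139}{\sqrt{\frac{-1594631 + \frac{689985}{503}}{- \frac{2979219}{2012}}}} = - \frac{7432139}{\sqrt{\left(- \frac{2012}{2979219}\right) \left(- \frac{801409408}{503}\right)}} = - \frac{7432139}{\sqrt{\frac{3205637632}{2979219}}} = - \frac{7432139}{\frac{16}{2979219} \sqrt{37305845860818}} = - 7432139 \frac{\sqrt{37305845860818}}{200352352} = - \frac{7432139 \sqrt{37305845860818}}{200352352}$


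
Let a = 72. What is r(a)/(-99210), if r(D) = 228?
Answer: -38/16535 ≈ -0.0022982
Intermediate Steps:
r(a)/(-99210) = 228/(-99210) = 228*(-1/99210) = -38/16535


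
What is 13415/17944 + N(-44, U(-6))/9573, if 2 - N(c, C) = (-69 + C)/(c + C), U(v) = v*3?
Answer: 3981407609/5325115272 ≈ 0.74767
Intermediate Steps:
U(v) = 3*v
N(c, C) = 2 - (-69 + C)/(C + c) (N(c, C) = 2 - (-69 + C)/(c + C) = 2 - (-69 + C)/(C + c))
13415/17944 + N(-44, U(-6))/9573 = 13415/17944 + ((69 + 3*(-6) + 2*(-44))/(3*(-6) - 44))/9573 = 13415*(1/17944) + ((69 - 18 - 88)/(-18 - 44))*(1/9573) = 13415/17944 + (-37/(-62))*(1/9573) = 13415/17944 - 1/62*(-37)*(1/9573) = 13415/17944 + (37/62)*(1/9573) = 13415/17944 + 37/593526 = 3981407609/5325115272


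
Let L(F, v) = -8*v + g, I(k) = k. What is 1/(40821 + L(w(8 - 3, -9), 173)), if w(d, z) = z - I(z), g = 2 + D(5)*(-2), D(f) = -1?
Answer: 1/39441 ≈ 2.5354e-5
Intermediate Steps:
g = 4 (g = 2 - 1*(-2) = 2 + 2 = 4)
w(d, z) = 0 (w(d, z) = z - z = 0)
L(F, v) = 4 - 8*v (L(F, v) = -8*v + 4 = 4 - 8*v)
1/(40821 + L(w(8 - 3, -9), 173)) = 1/(40821 + (4 - 8*173)) = 1/(40821 + (4 - 1384)) = 1/(40821 - 1380) = 1/39441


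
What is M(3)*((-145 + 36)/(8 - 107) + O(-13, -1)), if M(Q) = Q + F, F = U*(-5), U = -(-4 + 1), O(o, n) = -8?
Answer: 2732/33 ≈ 82.788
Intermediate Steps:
U = 3 (U = -1*(-3) = 3)
F = -15 (F = 3*(-5) = -15)
M(Q) = -15 + Q (M(Q) = Q - 15 = -15 + Q)
M(3)*((-145 + 36)/(8 - 107) + O(-13, -1)) = (-15 + 3)*((-145 + 36)/(8 - 107) - 8) = -12*(-109/(-99) - 8) = -12*(-109*(-1/99) - 8) = -12*(109/99 - 8) = -12*(-683/99) = 2732/33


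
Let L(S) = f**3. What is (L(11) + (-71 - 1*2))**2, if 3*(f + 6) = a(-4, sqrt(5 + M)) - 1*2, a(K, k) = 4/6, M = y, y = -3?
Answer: 61667292241/531441 ≈ 1.1604e+5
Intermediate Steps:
M = -3
a(K, k) = 2/3 (a(K, k) = 4*(1/6) = 2/3)
f = -58/9 (f = -6 + (2/3 - 1*2)/3 = -6 + (2/3 - 2)/3 = -6 + (1/3)*(-4/3) = -6 - 4/9 = -58/9 ≈ -6.4444)
L(S) = -195112/729 (L(S) = (-58/9)**3 = -195112/729)
(L(11) + (-71 - 1*2))**2 = (-195112/729 + (-71 - 1*2))**2 = (-195112/729 + (-71 - 2))**2 = (-195112/729 - 73)**2 = (-248329/729)**2 = 61667292241/531441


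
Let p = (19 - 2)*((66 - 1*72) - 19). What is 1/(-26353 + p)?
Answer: -1/26778 ≈ -3.7344e-5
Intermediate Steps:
p = -425 (p = 17*((66 - 72) - 19) = 17*(-6 - 19) = 17*(-25) = -425)
1/(-26353 + p) = 1/(-26353 - 425) = 1/(-26778) = -1/26778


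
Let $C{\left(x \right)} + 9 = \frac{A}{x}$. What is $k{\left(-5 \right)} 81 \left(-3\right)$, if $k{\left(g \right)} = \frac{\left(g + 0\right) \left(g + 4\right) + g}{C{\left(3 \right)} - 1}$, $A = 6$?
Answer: $0$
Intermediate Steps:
$C{\left(x \right)} = -9 + \frac{6}{x}$
$k{\left(g \right)} = - \frac{g}{8} - \frac{g \left(4 + g\right)}{8}$ ($k{\left(g \right)} = \frac{\left(g + 0\right) \left(g + 4\right) + g}{\left(-9 + \frac{6}{3}\right) - 1} = \frac{g \left(4 + g\right) + g}{\left(-9 + 6 \cdot \frac{1}{3}\right) - 1} = \frac{g + g \left(4 + g\right)}{\left(-9 + 2\right) - 1} = \frac{g + g \left(4 + g\right)}{-7 - 1} = \frac{g + g \left(4 + g\right)}{-8} = \left(g + g \left(4 + g\right)\right) \left(- \frac{1}{8}\right) = - \frac{g}{8} - \frac{g \left(4 + g\right)}{8}$)
$k{\left(-5 \right)} 81 \left(-3\right) = \left(- \frac{1}{8}\right) \left(-5\right) \left(5 - 5\right) 81 \left(-3\right) = \left(- \frac{1}{8}\right) \left(-5\right) 0 \left(-243\right) = 0 \left(-243\right) = 0$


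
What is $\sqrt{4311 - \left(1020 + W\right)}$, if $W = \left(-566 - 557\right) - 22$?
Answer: $2 \sqrt{1109} \approx 66.603$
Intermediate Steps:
$W = -1145$ ($W = -1123 - 22 = -1145$)
$\sqrt{4311 - \left(1020 + W\right)} = \sqrt{4311 - -125} = \sqrt{4311 + \left(-1020 + 1145\right)} = \sqrt{4311 + 125} = \sqrt{4436} = 2 \sqrt{1109}$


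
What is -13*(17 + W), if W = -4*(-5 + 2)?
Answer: -377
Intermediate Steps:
W = 12 (W = -4*(-3) = 12)
-13*(17 + W) = -13*(17 + 12) = -13*29 = -377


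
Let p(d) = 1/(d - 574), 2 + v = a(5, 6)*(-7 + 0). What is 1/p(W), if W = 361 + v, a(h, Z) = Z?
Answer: -257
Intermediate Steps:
v = -44 (v = -2 + 6*(-7 + 0) = -2 + 6*(-7) = -2 - 42 = -44)
W = 317 (W = 361 - 44 = 317)
p(d) = 1/(-574 + d)
1/p(W) = 1/(1/(-574 + 317)) = 1/(1/(-257)) = 1/(-1/257) = -257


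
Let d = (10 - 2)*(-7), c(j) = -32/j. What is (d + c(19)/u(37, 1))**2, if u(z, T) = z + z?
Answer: 1551099456/494209 ≈ 3138.6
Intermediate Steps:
u(z, T) = 2*z
d = -56 (d = 8*(-7) = -56)
(d + c(19)/u(37, 1))**2 = (-56 + (-32/19)/((2*37)))**2 = (-56 - 32*1/19/74)**2 = (-56 - 32/19*1/74)**2 = (-56 - 16/703)**2 = (-39384/703)**2 = 1551099456/494209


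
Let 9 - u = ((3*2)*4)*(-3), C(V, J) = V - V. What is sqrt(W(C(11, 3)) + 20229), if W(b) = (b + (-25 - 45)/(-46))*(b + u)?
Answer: sqrt(10766346)/23 ≈ 142.66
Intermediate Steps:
C(V, J) = 0
u = 81 (u = 9 - (3*2)*4*(-3) = 9 - 6*4*(-3) = 9 - 24*(-3) = 9 - 1*(-72) = 9 + 72 = 81)
W(b) = (81 + b)*(35/23 + b) (W(b) = (b + (-25 - 45)/(-46))*(b + 81) = (b - 70*(-1/46))*(81 + b) = (b + 35/23)*(81 + b) = (35/23 + b)*(81 + b) = (81 + b)*(35/23 + b))
sqrt(W(C(11, 3)) + 20229) = sqrt((2835/23 + 0**2 + (1898/23)*0) + 20229) = sqrt((2835/23 + 0 + 0) + 20229) = sqrt(2835/23 + 20229) = sqrt(468102/23) = sqrt(10766346)/23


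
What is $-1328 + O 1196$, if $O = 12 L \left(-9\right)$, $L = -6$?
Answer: $773680$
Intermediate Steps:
$O = 648$ ($O = 12 \left(-6\right) \left(-9\right) = \left(-72\right) \left(-9\right) = 648$)
$-1328 + O 1196 = -1328 + 648 \cdot 1196 = -1328 + 775008 = 773680$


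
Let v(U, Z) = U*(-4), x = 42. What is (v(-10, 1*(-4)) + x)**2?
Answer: 6724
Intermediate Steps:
v(U, Z) = -4*U
(v(-10, 1*(-4)) + x)**2 = (-4*(-10) + 42)**2 = (40 + 42)**2 = 82**2 = 6724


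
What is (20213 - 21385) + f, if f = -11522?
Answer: -12694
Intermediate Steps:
(20213 - 21385) + f = (20213 - 21385) - 11522 = -1172 - 11522 = -12694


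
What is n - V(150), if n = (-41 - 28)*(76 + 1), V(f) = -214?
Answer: -5099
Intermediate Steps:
n = -5313 (n = -69*77 = -5313)
n - V(150) = -5313 - 1*(-214) = -5313 + 214 = -5099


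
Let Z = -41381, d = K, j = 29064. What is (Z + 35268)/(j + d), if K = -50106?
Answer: 6113/21042 ≈ 0.29051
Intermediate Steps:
d = -50106
(Z + 35268)/(j + d) = (-41381 + 35268)/(29064 - 50106) = -6113/(-21042) = -6113*(-1/21042) = 6113/21042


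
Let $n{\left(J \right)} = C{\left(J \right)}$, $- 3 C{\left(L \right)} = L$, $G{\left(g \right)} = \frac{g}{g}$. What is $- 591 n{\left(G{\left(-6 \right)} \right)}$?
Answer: $197$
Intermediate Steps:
$G{\left(g \right)} = 1$
$C{\left(L \right)} = - \frac{L}{3}$
$n{\left(J \right)} = - \frac{J}{3}$
$- 591 n{\left(G{\left(-6 \right)} \right)} = - 591 \left(\left(- \frac{1}{3}\right) 1\right) = \left(-591\right) \left(- \frac{1}{3}\right) = 197$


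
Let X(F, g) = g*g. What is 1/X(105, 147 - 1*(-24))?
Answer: 1/29241 ≈ 3.4199e-5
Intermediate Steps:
X(F, g) = g²
1/X(105, 147 - 1*(-24)) = 1/((147 - 1*(-24))²) = 1/((147 + 24)²) = 1/(171²) = 1/29241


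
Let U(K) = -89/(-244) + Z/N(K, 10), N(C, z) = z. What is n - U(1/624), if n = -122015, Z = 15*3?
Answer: -29772847/244 ≈ -1.2202e+5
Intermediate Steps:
Z = 45
U(K) = 1187/244 (U(K) = -89/(-244) + 45/10 = -89*(-1/244) + 45*(1/10) = 89/244 + 9/2 = 1187/244)
n - U(1/624) = -122015 - 1*1187/244 = -122015 - 1187/244 = -29772847/244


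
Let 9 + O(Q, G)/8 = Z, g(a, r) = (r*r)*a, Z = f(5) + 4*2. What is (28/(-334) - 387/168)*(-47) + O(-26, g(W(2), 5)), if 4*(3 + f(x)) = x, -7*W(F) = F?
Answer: 843625/9352 ≈ 90.208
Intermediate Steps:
W(F) = -F/7
f(x) = -3 + x/4
Z = 25/4 (Z = (-3 + (1/4)*5) + 4*2 = (-3 + 5/4) + 8 = -7/4 + 8 = 25/4 ≈ 6.2500)
g(a, r) = a*r**2 (g(a, r) = r**2*a = a*r**2)
O(Q, G) = -22 (O(Q, G) = -72 + 8*(25/4) = -72 + 50 = -22)
(28/(-334) - 387/168)*(-47) + O(-26, g(W(2), 5)) = (28/(-334) - 387/168)*(-47) - 22 = (28*(-1/334) - 387*1/168)*(-47) - 22 = (-14/167 - 129/56)*(-47) - 22 = -22327/9352*(-47) - 22 = 1049369/9352 - 22 = 843625/9352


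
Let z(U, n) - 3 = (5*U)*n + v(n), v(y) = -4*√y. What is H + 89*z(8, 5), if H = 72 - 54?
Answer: 18085 - 356*√5 ≈ 17289.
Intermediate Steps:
z(U, n) = 3 - 4*√n + 5*U*n (z(U, n) = 3 + ((5*U)*n - 4*√n) = 3 + (5*U*n - 4*√n) = 3 + (-4*√n + 5*U*n) = 3 - 4*√n + 5*U*n)
H = 18
H + 89*z(8, 5) = 18 + 89*(3 - 4*√5 + 5*8*5) = 18 + 89*(3 - 4*√5 + 200) = 18 + 89*(203 - 4*√5) = 18 + (18067 - 356*√5) = 18085 - 356*√5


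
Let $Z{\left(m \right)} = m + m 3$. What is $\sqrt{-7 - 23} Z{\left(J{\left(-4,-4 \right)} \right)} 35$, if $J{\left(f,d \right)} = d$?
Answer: $- 560 i \sqrt{30} \approx - 3067.2 i$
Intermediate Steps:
$Z{\left(m \right)} = 4 m$ ($Z{\left(m \right)} = m + 3 m = 4 m$)
$\sqrt{-7 - 23} Z{\left(J{\left(-4,-4 \right)} \right)} 35 = \sqrt{-7 - 23} \cdot 4 \left(-4\right) 35 = \sqrt{-30} \left(-16\right) 35 = i \sqrt{30} \left(-16\right) 35 = - 16 i \sqrt{30} \cdot 35 = - 560 i \sqrt{30}$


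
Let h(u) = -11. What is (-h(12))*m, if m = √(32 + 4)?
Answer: 66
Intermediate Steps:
m = 6 (m = √36 = 6)
(-h(12))*m = -1*(-11)*6 = 11*6 = 66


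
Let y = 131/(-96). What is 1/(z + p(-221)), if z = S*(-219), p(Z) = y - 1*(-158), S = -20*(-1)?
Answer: -96/405443 ≈ -0.00023678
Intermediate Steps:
S = 20
y = -131/96 (y = 131*(-1/96) = -131/96 ≈ -1.3646)
p(Z) = 15037/96 (p(Z) = -131/96 - 1*(-158) = -131/96 + 158 = 15037/96)
z = -4380 (z = 20*(-219) = -4380)
1/(z + p(-221)) = 1/(-4380 + 15037/96) = 1/(-405443/96) = -96/405443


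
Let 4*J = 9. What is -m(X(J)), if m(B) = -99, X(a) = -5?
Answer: 99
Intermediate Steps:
J = 9/4 (J = (¼)*9 = 9/4 ≈ 2.2500)
-m(X(J)) = -1*(-99) = 99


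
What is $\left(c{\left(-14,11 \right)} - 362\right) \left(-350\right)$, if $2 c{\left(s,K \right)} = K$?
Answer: $124775$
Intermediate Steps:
$c{\left(s,K \right)} = \frac{K}{2}$
$\left(c{\left(-14,11 \right)} - 362\right) \left(-350\right) = \left(\frac{1}{2} \cdot 11 - 362\right) \left(-350\right) = \left(\frac{11}{2} - 362\right) \left(-350\right) = \left(- \frac{713}{2}\right) \left(-350\right) = 124775$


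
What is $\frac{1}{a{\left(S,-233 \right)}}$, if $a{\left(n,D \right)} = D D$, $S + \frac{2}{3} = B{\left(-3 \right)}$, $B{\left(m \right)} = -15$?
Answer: $\frac{1}{54289} \approx 1.842 \cdot 10^{-5}$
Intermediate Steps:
$S = - \frac{47}{3}$ ($S = - \frac{2}{3} - 15 = - \frac{47}{3} \approx -15.667$)
$a{\left(n,D \right)} = D^{2}$
$\frac{1}{a{\left(S,-233 \right)}} = \frac{1}{\left(-233\right)^{2}} = \frac{1}{54289}$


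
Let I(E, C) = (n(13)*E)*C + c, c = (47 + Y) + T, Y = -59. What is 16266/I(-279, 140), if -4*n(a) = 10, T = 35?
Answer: 16266/97673 ≈ 0.16654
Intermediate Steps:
n(a) = -5/2 (n(a) = -1/4*10 = -5/2)
c = 23 (c = (47 - 59) + 35 = -12 + 35 = 23)
I(E, C) = 23 - 5*C*E/2 (I(E, C) = (-5*E/2)*C + 23 = -5*C*E/2 + 23 = 23 - 5*C*E/2)
16266/I(-279, 140) = 16266/(23 - 5/2*140*(-279)) = 16266/(23 + 97650) = 16266/97673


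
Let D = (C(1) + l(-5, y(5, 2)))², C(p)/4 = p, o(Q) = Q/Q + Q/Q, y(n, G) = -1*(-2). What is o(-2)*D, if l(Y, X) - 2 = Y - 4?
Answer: 18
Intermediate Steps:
y(n, G) = 2
o(Q) = 2 (o(Q) = 1 + 1 = 2)
l(Y, X) = -2 + Y (l(Y, X) = 2 + (Y - 4) = 2 + (-4 + Y) = -2 + Y)
C(p) = 4*p
D = 9 (D = (4*1 + (-2 - 5))² = (4 - 7)² = (-3)² = 9)
o(-2)*D = 2*9 = 18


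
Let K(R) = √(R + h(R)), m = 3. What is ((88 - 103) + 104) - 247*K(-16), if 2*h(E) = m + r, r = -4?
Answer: 89 - 247*I*√66/2 ≈ 89.0 - 1003.3*I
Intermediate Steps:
h(E) = -½ (h(E) = (3 - 4)/2 = (½)*(-1) = -½)
K(R) = √(-½ + R) (K(R) = √(R - ½) = √(-½ + R))
((88 - 103) + 104) - 247*K(-16) = ((88 - 103) + 104) - 247*√(-2 + 4*(-16))/2 = (-15 + 104) - 247*√(-2 - 64)/2 = 89 - 247*√(-66)/2 = 89 - 247*I*√66/2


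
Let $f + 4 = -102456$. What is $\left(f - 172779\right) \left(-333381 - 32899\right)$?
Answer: $100814540920$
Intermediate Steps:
$f = -102460$ ($f = -4 - 102456 = -102460$)
$\left(f - 172779\right) \left(-333381 - 32899\right) = \left(-102460 - 172779\right) \left(-333381 - 32899\right) = \left(-275239\right) \left(-366280\right) = 100814540920$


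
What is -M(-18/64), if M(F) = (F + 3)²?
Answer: -7569/1024 ≈ -7.3916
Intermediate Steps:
M(F) = (3 + F)²
-M(-18/64) = -(3 - 18/64)² = -(3 - 18*1/64)² = -(3 - 9/32)² = -(87/32)² = -1*7569/1024 = -7569/1024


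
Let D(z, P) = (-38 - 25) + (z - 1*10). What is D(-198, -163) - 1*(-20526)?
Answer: 20255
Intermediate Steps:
D(z, P) = -73 + z (D(z, P) = -63 + (z - 10) = -63 + (-10 + z) = -73 + z)
D(-198, -163) - 1*(-20526) = (-73 - 198) - 1*(-20526) = -271 + 20526 = 20255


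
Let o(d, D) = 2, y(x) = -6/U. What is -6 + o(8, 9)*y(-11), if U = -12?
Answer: -5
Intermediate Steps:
y(x) = ½ (y(x) = -6/(-12) = -6*(-1/12) = ½)
-6 + o(8, 9)*y(-11) = -6 + 2*(½) = -6 + 1 = -5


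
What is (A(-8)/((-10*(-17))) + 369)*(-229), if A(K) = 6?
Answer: -7183272/85 ≈ -84509.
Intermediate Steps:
(A(-8)/((-10*(-17))) + 369)*(-229) = (6/((-10*(-17))) + 369)*(-229) = (6/170 + 369)*(-229) = (6*(1/170) + 369)*(-229) = (3/85 + 369)*(-229) = (31368/85)*(-229) = -7183272/85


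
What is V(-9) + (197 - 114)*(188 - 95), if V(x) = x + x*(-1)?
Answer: 7719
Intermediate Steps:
V(x) = 0 (V(x) = x - x = 0)
V(-9) + (197 - 114)*(188 - 95) = 0 + (197 - 114)*(188 - 95) = 0 + 83*93 = 0 + 7719 = 7719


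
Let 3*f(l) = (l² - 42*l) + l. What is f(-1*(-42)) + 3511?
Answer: 3525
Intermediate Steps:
f(l) = -41*l/3 + l²/3 (f(l) = ((l² - 42*l) + l)/3 = (l² - 41*l)/3 = -41*l/3 + l²/3)
f(-1*(-42)) + 3511 = (-1*(-42))*(-41 - 1*(-42))/3 + 3511 = (⅓)*42*(-41 + 42) + 3511 = (⅓)*42*1 + 3511 = 14 + 3511 = 3525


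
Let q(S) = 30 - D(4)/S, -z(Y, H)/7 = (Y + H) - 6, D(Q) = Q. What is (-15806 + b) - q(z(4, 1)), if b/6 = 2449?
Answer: -7990/7 ≈ -1141.4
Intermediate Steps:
b = 14694 (b = 6*2449 = 14694)
z(Y, H) = 42 - 7*H - 7*Y (z(Y, H) = -7*((Y + H) - 6) = -7*((H + Y) - 6) = -7*(-6 + H + Y) = 42 - 7*H - 7*Y)
q(S) = 30 - 4/S
(-15806 + b) - q(z(4, 1)) = (-15806 + 14694) - (30 - 4/(42 - 7*1 - 7*4)) = -1112 - (30 - 4/(42 - 7 - 28)) = -1112 - (30 - 4/7) = -1112 - 1*206/7 = -1112 - 206/7 = -7990/7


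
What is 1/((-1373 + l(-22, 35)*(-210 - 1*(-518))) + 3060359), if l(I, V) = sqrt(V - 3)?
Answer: 218499/668385165182 - 44*sqrt(2)/334192582591 ≈ 3.2672e-7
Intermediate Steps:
l(I, V) = sqrt(-3 + V)
1/((-1373 + l(-22, 35)*(-210 - 1*(-518))) + 3060359) = 1/((-1373 + sqrt(-3 + 35)*(-210 - 1*(-518))) + 3060359) = 1/((-1373 + sqrt(32)*(-210 + 518)) + 3060359) = 1/((-1373 + (4*sqrt(2))*308) + 3060359) = 1/((-1373 + 1232*sqrt(2)) + 3060359) = 1/(3058986 + 1232*sqrt(2))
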